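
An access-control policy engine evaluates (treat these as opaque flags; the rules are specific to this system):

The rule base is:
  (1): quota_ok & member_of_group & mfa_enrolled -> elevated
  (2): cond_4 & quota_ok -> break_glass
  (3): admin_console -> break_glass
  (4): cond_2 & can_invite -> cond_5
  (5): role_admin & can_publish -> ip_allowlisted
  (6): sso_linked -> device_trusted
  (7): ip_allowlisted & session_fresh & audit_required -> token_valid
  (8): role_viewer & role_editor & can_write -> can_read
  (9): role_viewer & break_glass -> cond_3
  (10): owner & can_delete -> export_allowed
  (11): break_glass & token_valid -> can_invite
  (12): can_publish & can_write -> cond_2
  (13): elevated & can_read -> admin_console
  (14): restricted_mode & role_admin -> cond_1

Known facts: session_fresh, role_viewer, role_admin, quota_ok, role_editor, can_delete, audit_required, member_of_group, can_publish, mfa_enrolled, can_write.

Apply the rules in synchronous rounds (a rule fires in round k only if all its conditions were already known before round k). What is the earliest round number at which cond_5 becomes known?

Round 1 — (1), (5), (8), (12), derive elevated, ip_allowlisted, can_read, cond_2.
Round 2 — (7), (13), derive token_valid, admin_console.
Round 3 — (3), derive break_glass.
Round 4 — (9), (11), derive cond_3, can_invite.
Round 5 — (4), derive cond_5.
cond_5 first appears in round 5.

5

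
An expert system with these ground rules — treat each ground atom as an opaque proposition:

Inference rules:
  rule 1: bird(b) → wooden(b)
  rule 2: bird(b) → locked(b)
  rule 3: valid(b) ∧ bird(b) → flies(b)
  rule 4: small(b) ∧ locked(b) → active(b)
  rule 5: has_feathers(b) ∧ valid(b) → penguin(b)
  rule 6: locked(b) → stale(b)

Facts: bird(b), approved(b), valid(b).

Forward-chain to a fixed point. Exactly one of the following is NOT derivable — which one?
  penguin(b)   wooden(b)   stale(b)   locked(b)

Round 1: rule 1 [bird(b) → wooden(b)]; rule 2 [bird(b) → locked(b)]; rule 3 [valid(b) ∧ bird(b) → flies(b)]. New: wooden(b), locked(b), flies(b).
Round 2: rule 6 [locked(b) → stale(b)]. New: stale(b).
Derived: locked(b) (round 1), stale(b) (round 2), wooden(b) (round 1). penguin(b) never appears in any round.

penguin(b)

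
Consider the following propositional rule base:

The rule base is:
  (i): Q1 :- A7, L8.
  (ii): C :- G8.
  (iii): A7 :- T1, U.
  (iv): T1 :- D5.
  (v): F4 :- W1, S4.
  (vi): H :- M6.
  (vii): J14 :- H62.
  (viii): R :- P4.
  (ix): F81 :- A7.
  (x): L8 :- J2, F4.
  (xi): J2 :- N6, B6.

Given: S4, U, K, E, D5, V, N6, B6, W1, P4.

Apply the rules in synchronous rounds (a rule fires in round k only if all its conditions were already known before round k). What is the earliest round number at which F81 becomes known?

Round 1: (iv) [T1 :- D5.]; (v) [F4 :- W1, S4.]; (viii) [R :- P4.]; (xi) [J2 :- N6, B6.]. Adds T1, F4, R, J2.
Round 2: (iii) [A7 :- T1, U.]; (x) [L8 :- J2, F4.]. Adds A7, L8.
Round 3: (i) [Q1 :- A7, L8.]; (ix) [F81 :- A7.]. Adds Q1, F81.
F81 first appears in round 3.

3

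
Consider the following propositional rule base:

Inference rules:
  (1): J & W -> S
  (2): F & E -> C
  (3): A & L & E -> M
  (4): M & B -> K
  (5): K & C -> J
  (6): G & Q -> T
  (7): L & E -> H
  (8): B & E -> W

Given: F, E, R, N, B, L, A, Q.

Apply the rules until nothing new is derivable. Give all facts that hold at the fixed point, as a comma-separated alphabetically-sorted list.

A, B, C, E, F, H, J, K, L, M, N, Q, R, S, W

Round 1: (2) [F & E -> C]; (3) [A & L & E -> M]; (7) [L & E -> H]; (8) [B & E -> W]. Adds C, M, H, W.
Round 2: (4) [M & B -> K]. Adds K.
Round 3: (5) [K & C -> J]. Adds J.
Round 4: (1) [J & W -> S]. Adds S.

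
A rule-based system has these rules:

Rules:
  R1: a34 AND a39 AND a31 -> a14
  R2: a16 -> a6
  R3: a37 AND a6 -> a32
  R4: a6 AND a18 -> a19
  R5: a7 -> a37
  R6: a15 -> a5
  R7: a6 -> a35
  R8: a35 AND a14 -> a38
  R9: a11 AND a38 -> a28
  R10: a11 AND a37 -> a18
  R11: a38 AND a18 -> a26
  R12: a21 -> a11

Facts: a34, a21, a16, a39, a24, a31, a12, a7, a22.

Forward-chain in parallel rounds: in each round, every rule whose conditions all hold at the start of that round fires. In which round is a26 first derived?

4

Round 1 fires R1, R2, R5, R12, giving a14, a6, a37, a11.
Round 2 fires R3, R7, R10, giving a32, a35, a18.
Round 3 fires R4, R8, giving a19, a38.
Round 4 fires R9, R11, giving a28, a26.
a26 first appears in round 4.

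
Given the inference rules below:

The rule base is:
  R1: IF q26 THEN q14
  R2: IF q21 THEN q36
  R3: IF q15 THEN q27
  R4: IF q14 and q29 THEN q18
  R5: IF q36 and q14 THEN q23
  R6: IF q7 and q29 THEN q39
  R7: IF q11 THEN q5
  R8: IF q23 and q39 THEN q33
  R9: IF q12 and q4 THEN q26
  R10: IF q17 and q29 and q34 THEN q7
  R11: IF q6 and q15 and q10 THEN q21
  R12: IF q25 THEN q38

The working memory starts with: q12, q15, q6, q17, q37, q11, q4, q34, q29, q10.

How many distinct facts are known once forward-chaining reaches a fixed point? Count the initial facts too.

21

[1] R3 [IF q15 THEN q27]; R7 [IF q11 THEN q5]; R9 [IF q12 and q4 THEN q26]; R10 [IF q17 and q29 and q34 THEN q7]; R11 [IF q6 and q15 and q10 THEN q21]. ⇒ new: q27, q5, q26, q7, q21.
[2] R1 [IF q26 THEN q14]; R2 [IF q21 THEN q36]; R6 [IF q7 and q29 THEN q39]. ⇒ new: q14, q36, q39.
[3] R4 [IF q14 and q29 THEN q18]; R5 [IF q36 and q14 THEN q23]. ⇒ new: q18, q23.
[4] R8 [IF q23 and q39 THEN q33]. ⇒ new: q33.
Closure: {q10, q11, q12, q14, q15, q17, q18, q21, q23, q26, q27, q29, q33, q34, q36, q37, q39, q4, q5, q6, q7} — 21 facts.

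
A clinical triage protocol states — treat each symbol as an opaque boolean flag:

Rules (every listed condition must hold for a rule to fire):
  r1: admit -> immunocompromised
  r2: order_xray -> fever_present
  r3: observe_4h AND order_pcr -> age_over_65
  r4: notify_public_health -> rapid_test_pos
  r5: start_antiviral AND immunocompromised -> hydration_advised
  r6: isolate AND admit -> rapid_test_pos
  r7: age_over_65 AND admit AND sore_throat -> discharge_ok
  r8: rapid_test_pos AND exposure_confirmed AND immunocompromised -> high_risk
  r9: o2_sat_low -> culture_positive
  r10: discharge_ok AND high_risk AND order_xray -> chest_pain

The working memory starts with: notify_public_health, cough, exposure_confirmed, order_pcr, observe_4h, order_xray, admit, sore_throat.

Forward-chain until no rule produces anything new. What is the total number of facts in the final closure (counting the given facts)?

Round 1 fires r1, r2, r3, r4, giving immunocompromised, fever_present, age_over_65, rapid_test_pos.
Round 2 fires r7, r8, giving discharge_ok, high_risk.
Round 3 fires r10, giving chest_pain.
Closure: {admit, age_over_65, chest_pain, cough, discharge_ok, exposure_confirmed, fever_present, high_risk, immunocompromised, notify_public_health, observe_4h, order_pcr, order_xray, rapid_test_pos, sore_throat} — 15 facts.

15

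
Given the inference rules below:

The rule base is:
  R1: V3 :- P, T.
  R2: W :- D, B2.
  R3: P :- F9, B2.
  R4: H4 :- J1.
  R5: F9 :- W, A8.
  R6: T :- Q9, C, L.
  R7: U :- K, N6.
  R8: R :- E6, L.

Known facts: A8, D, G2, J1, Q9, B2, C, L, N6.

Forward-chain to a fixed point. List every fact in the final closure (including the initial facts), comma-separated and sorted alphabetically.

[1] R2 [W :- D, B2.]; R4 [H4 :- J1.]; R6 [T :- Q9, C, L.]. ⇒ new: W, H4, T.
[2] R5 [F9 :- W, A8.]. ⇒ new: F9.
[3] R3 [P :- F9, B2.]. ⇒ new: P.
[4] R1 [V3 :- P, T.]. ⇒ new: V3.

A8, B2, C, D, F9, G2, H4, J1, L, N6, P, Q9, T, V3, W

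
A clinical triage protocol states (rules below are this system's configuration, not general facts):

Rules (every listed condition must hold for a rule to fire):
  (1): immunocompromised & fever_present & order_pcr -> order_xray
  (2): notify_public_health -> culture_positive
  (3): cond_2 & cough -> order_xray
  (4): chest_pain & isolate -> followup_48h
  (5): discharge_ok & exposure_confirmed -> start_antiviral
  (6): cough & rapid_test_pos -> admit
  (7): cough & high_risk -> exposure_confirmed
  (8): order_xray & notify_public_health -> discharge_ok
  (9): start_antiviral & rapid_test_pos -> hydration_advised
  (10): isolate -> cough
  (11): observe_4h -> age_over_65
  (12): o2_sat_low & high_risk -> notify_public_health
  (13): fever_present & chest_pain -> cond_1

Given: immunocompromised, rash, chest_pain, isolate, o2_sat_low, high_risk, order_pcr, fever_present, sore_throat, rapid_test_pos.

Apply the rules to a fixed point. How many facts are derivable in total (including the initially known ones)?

Round 1 fires (1), (4), (10), (12), (13), giving order_xray, followup_48h, cough, notify_public_health, cond_1.
Round 2 fires (2), (6), (7), (8), giving culture_positive, admit, exposure_confirmed, discharge_ok.
Round 3 fires (5), giving start_antiviral.
Round 4 fires (9), giving hydration_advised.
Closure: {admit, chest_pain, cond_1, cough, culture_positive, discharge_ok, exposure_confirmed, fever_present, followup_48h, high_risk, hydration_advised, immunocompromised, isolate, notify_public_health, o2_sat_low, order_pcr, order_xray, rapid_test_pos, rash, sore_throat, start_antiviral} — 21 facts.

21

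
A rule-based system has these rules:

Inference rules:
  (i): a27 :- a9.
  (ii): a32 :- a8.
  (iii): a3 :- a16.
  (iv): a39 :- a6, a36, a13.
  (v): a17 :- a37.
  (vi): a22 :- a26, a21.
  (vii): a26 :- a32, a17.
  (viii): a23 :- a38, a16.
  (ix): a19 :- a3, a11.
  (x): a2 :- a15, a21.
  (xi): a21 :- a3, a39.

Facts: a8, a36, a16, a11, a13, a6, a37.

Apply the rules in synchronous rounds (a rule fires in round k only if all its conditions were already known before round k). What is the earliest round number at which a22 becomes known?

Round 1 fires (ii), (iii), (iv), (v), giving a32, a3, a39, a17.
Round 2 fires (vii), (ix), (xi), giving a26, a19, a21.
Round 3 fires (vi), giving a22.
a22 first appears in round 3.

3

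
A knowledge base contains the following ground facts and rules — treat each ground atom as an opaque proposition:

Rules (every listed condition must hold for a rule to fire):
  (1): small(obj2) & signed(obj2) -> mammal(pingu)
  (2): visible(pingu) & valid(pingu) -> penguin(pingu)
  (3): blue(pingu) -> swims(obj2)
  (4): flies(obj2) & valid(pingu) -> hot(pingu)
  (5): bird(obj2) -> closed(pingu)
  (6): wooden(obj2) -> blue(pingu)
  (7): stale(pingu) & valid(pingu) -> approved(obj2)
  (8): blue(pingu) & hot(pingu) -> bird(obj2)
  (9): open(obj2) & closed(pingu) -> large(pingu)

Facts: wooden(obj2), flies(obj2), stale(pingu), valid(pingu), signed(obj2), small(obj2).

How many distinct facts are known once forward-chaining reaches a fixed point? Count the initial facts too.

13

Round 1 — (1), (4), (6), (7), derive mammal(pingu), hot(pingu), blue(pingu), approved(obj2).
Round 2 — (3), (8), derive swims(obj2), bird(obj2).
Round 3 — (5), derive closed(pingu).
Closure: {approved(obj2), bird(obj2), blue(pingu), closed(pingu), flies(obj2), hot(pingu), mammal(pingu), signed(obj2), small(obj2), stale(pingu), swims(obj2), valid(pingu), wooden(obj2)} — 13 facts.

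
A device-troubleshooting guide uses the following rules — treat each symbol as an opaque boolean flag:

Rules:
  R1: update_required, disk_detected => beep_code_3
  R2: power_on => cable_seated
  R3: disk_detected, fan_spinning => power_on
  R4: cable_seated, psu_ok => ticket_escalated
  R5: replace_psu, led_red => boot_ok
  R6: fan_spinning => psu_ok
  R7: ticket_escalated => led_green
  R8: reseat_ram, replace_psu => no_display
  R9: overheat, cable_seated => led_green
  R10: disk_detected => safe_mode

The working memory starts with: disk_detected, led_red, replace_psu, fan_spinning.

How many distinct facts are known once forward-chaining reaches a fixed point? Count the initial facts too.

Round 1 — R3, R5, R6, R10, derive power_on, boot_ok, psu_ok, safe_mode.
Round 2 — R2, derive cable_seated.
Round 3 — R4, derive ticket_escalated.
Round 4 — R7, derive led_green.
Closure: {boot_ok, cable_seated, disk_detected, fan_spinning, led_green, led_red, power_on, psu_ok, replace_psu, safe_mode, ticket_escalated} — 11 facts.

11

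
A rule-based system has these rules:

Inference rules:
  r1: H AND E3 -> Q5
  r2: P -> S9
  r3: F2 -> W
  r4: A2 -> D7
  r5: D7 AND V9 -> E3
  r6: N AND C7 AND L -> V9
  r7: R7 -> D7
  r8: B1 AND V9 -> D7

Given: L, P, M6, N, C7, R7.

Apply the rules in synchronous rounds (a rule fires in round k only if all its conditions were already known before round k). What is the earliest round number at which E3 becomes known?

2

Round 1: r2 [P -> S9]; r6 [N AND C7 AND L -> V9]; r7 [R7 -> D7]. Adds S9, V9, D7.
Round 2: r5 [D7 AND V9 -> E3]. Adds E3.
E3 first appears in round 2.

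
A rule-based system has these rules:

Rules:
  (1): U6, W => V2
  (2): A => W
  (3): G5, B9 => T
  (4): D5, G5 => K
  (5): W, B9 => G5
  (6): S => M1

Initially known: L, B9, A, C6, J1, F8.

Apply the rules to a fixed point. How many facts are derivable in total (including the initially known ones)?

9

[1] (2) [A => W]. ⇒ new: W.
[2] (5) [W, B9 => G5]. ⇒ new: G5.
[3] (3) [G5, B9 => T]. ⇒ new: T.
Closure: {A, B9, C6, F8, G5, J1, L, T, W} — 9 facts.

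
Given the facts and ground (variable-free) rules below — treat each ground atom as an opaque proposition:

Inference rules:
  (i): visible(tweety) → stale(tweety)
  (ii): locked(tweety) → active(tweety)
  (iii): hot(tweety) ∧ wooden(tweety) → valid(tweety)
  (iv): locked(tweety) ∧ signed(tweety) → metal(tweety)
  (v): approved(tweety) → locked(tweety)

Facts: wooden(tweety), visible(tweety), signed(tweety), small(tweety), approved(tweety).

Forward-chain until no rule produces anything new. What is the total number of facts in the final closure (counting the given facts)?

9

Round 1: (i) [visible(tweety) → stale(tweety)]; (v) [approved(tweety) → locked(tweety)]. Adds stale(tweety), locked(tweety).
Round 2: (ii) [locked(tweety) → active(tweety)]; (iv) [locked(tweety) ∧ signed(tweety) → metal(tweety)]. Adds active(tweety), metal(tweety).
Closure: {active(tweety), approved(tweety), locked(tweety), metal(tweety), signed(tweety), small(tweety), stale(tweety), visible(tweety), wooden(tweety)} — 9 facts.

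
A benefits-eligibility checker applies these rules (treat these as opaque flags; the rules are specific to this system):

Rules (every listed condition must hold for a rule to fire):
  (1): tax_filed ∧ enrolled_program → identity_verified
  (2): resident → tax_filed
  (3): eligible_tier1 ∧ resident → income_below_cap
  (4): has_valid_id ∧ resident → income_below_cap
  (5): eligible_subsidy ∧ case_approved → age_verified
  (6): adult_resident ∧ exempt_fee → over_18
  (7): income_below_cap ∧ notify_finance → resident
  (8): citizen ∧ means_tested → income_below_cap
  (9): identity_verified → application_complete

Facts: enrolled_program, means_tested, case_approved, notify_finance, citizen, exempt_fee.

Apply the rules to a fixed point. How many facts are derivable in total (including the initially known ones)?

[1] (8) [citizen ∧ means_tested → income_below_cap]. ⇒ new: income_below_cap.
[2] (7) [income_below_cap ∧ notify_finance → resident]. ⇒ new: resident.
[3] (2) [resident → tax_filed]. ⇒ new: tax_filed.
[4] (1) [tax_filed ∧ enrolled_program → identity_verified]. ⇒ new: identity_verified.
[5] (9) [identity_verified → application_complete]. ⇒ new: application_complete.
Closure: {application_complete, case_approved, citizen, enrolled_program, exempt_fee, identity_verified, income_below_cap, means_tested, notify_finance, resident, tax_filed} — 11 facts.

11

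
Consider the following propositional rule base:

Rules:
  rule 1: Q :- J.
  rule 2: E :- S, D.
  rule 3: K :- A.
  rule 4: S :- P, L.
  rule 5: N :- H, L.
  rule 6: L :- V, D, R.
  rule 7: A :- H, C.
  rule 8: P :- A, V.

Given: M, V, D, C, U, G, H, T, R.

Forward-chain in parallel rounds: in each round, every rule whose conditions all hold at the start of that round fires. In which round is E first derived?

Round 1 fires rule 6, rule 7, giving L, A.
Round 2 fires rule 3, rule 5, rule 8, giving K, N, P.
Round 3 fires rule 4, giving S.
Round 4 fires rule 2, giving E.
E first appears in round 4.

4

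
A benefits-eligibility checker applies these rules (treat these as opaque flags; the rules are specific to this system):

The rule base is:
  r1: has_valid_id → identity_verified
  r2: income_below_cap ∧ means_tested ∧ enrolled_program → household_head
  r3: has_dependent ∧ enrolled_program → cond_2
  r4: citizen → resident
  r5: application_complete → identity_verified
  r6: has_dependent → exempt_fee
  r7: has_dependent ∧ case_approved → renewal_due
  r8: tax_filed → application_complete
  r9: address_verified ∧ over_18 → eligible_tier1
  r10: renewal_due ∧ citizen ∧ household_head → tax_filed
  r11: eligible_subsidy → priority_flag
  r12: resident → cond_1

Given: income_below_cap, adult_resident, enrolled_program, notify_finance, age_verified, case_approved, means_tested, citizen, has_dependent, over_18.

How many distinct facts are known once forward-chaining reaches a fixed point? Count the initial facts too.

Round 1 — r2, r3, r4, r6, r7, derive household_head, cond_2, resident, exempt_fee, renewal_due.
Round 2 — r10, r12, derive tax_filed, cond_1.
Round 3 — r8, derive application_complete.
Round 4 — r5, derive identity_verified.
Closure: {adult_resident, age_verified, application_complete, case_approved, citizen, cond_1, cond_2, enrolled_program, exempt_fee, has_dependent, household_head, identity_verified, income_below_cap, means_tested, notify_finance, over_18, renewal_due, resident, tax_filed} — 19 facts.

19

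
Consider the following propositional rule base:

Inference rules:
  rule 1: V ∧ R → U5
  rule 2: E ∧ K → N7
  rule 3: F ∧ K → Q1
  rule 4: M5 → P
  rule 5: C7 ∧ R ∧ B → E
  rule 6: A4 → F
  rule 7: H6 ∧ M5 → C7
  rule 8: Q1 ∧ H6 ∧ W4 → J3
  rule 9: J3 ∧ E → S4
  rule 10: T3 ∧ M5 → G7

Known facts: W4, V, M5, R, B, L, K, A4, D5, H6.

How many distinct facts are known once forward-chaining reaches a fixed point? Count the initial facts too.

19

Round 1 fires rule 1, rule 4, rule 6, rule 7, giving U5, P, F, C7.
Round 2 fires rule 3, rule 5, giving Q1, E.
Round 3 fires rule 2, rule 8, giving N7, J3.
Round 4 fires rule 9, giving S4.
Closure: {A4, B, C7, D5, E, F, H6, J3, K, L, M5, N7, P, Q1, R, S4, U5, V, W4} — 19 facts.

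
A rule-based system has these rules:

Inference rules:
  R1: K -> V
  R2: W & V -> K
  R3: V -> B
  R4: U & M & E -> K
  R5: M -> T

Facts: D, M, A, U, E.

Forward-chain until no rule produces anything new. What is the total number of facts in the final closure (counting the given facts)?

9

[1] R4 [U & M & E -> K]; R5 [M -> T]. ⇒ new: K, T.
[2] R1 [K -> V]. ⇒ new: V.
[3] R3 [V -> B]. ⇒ new: B.
Closure: {A, B, D, E, K, M, T, U, V} — 9 facts.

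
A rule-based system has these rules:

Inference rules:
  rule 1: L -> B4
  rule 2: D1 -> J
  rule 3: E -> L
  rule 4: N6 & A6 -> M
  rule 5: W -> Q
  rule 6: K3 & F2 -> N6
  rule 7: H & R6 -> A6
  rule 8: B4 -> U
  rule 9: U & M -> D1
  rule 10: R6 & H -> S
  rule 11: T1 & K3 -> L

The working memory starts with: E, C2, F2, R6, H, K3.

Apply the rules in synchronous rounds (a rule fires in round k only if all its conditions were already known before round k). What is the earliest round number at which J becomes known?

5

Round 1 — rule 3, rule 6, rule 7, rule 10, derive L, N6, A6, S.
Round 2 — rule 1, rule 4, derive B4, M.
Round 3 — rule 8, derive U.
Round 4 — rule 9, derive D1.
Round 5 — rule 2, derive J.
J first appears in round 5.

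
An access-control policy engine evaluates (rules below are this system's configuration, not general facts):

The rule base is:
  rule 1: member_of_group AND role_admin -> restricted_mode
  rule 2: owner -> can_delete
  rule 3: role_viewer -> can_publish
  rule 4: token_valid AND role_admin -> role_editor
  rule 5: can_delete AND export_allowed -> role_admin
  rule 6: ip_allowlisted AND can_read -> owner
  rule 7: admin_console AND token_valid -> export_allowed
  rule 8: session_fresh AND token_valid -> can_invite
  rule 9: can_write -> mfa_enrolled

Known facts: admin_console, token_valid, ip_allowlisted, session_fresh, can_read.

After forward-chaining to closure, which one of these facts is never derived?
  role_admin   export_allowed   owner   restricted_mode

restricted_mode

Round 1: rule 6 [ip_allowlisted AND can_read -> owner]; rule 7 [admin_console AND token_valid -> export_allowed]; rule 8 [session_fresh AND token_valid -> can_invite]. New: owner, export_allowed, can_invite.
Round 2: rule 2 [owner -> can_delete]. New: can_delete.
Round 3: rule 5 [can_delete AND export_allowed -> role_admin]. New: role_admin.
Round 4: rule 4 [token_valid AND role_admin -> role_editor]. New: role_editor.
Derived: owner (round 1), role_admin (round 3), export_allowed (round 1). restricted_mode never appears in any round.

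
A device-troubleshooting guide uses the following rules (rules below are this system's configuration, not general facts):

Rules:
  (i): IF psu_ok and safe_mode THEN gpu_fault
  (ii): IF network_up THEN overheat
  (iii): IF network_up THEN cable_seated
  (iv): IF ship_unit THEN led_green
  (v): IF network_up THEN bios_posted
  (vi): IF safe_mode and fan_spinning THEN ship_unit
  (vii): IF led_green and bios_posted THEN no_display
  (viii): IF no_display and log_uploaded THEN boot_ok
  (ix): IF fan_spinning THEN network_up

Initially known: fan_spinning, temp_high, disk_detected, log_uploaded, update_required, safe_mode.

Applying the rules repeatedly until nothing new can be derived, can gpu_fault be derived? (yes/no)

no

Round 1 fires (vi), (ix), giving ship_unit, network_up.
Round 2 fires (ii), (iii), (iv), (v), giving overheat, cable_seated, led_green, bios_posted.
Round 3 fires (vii), giving no_display.
Round 4 fires (viii), giving boot_ok.
Fixed point reached. gpu_fault is concluded only by (i); (i) needs psu_ok (never derived).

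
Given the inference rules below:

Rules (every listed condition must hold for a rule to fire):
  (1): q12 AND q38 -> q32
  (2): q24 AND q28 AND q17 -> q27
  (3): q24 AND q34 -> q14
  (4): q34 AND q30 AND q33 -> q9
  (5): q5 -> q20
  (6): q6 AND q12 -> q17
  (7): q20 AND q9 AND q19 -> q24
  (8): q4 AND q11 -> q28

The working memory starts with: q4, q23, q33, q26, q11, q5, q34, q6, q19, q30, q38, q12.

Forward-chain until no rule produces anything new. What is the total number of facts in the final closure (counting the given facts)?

20

Round 1 fires (1), (4), (5), (6), (8), giving q32, q9, q20, q17, q28.
Round 2 fires (7), giving q24.
Round 3 fires (2), (3), giving q27, q14.
Closure: {q11, q12, q14, q17, q19, q20, q23, q24, q26, q27, q28, q30, q32, q33, q34, q38, q4, q5, q6, q9} — 20 facts.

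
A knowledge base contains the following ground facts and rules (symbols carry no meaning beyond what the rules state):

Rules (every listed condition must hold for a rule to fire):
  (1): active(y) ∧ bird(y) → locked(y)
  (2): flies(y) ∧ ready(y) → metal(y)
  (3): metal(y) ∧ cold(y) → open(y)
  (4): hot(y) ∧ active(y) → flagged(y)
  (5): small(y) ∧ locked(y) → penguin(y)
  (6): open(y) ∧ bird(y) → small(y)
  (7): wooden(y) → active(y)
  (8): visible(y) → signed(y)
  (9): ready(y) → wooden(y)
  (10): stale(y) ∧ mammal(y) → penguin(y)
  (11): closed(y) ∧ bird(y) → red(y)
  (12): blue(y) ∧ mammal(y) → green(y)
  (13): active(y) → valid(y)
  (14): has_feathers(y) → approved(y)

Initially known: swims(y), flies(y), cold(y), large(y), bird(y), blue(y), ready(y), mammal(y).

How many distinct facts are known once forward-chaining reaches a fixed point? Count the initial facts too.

17

Round 1: (2) [flies(y) ∧ ready(y) → metal(y)]; (9) [ready(y) → wooden(y)]; (12) [blue(y) ∧ mammal(y) → green(y)]. Adds metal(y), wooden(y), green(y).
Round 2: (3) [metal(y) ∧ cold(y) → open(y)]; (7) [wooden(y) → active(y)]. Adds open(y), active(y).
Round 3: (1) [active(y) ∧ bird(y) → locked(y)]; (6) [open(y) ∧ bird(y) → small(y)]; (13) [active(y) → valid(y)]. Adds locked(y), small(y), valid(y).
Round 4: (5) [small(y) ∧ locked(y) → penguin(y)]. Adds penguin(y).
Closure: {active(y), bird(y), blue(y), cold(y), flies(y), green(y), large(y), locked(y), mammal(y), metal(y), open(y), penguin(y), ready(y), small(y), swims(y), valid(y), wooden(y)} — 17 facts.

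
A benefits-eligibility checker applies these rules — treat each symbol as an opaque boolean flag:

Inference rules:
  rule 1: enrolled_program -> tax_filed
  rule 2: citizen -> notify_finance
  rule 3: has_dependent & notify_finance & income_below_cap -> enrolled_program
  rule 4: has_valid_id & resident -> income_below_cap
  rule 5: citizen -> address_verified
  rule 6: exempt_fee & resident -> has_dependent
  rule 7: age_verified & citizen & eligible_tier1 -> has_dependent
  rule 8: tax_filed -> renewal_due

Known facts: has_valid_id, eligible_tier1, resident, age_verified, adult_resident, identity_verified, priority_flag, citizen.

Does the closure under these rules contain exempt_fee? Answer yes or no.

Round 1 — rule 2, rule 4, rule 5, rule 7, derive notify_finance, income_below_cap, address_verified, has_dependent.
Round 2 — rule 3, derive enrolled_program.
Round 3 — rule 1, derive tax_filed.
Round 4 — rule 8, derive renewal_due.
Fixed point reached. No rule has exempt_fee as a consequent, and it is not given.

no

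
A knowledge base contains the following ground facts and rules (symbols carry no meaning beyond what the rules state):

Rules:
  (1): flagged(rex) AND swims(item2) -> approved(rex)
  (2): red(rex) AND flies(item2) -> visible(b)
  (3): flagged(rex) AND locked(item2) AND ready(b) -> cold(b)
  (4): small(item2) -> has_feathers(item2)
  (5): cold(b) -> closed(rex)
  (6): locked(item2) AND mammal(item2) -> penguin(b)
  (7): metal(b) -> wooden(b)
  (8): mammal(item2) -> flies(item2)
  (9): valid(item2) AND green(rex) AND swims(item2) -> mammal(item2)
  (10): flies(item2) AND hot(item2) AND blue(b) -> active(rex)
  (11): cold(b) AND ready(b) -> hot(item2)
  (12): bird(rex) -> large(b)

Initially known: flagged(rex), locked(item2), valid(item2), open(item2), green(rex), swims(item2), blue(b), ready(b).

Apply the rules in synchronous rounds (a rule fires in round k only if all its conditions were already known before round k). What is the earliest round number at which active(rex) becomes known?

3

Round 1: (1) [flagged(rex) AND swims(item2) -> approved(rex)]; (3) [flagged(rex) AND locked(item2) AND ready(b) -> cold(b)]; (9) [valid(item2) AND green(rex) AND swims(item2) -> mammal(item2)]. Adds approved(rex), cold(b), mammal(item2).
Round 2: (5) [cold(b) -> closed(rex)]; (6) [locked(item2) AND mammal(item2) -> penguin(b)]; (8) [mammal(item2) -> flies(item2)]; (11) [cold(b) AND ready(b) -> hot(item2)]. Adds closed(rex), penguin(b), flies(item2), hot(item2).
Round 3: (10) [flies(item2) AND hot(item2) AND blue(b) -> active(rex)]. Adds active(rex).
active(rex) first appears in round 3.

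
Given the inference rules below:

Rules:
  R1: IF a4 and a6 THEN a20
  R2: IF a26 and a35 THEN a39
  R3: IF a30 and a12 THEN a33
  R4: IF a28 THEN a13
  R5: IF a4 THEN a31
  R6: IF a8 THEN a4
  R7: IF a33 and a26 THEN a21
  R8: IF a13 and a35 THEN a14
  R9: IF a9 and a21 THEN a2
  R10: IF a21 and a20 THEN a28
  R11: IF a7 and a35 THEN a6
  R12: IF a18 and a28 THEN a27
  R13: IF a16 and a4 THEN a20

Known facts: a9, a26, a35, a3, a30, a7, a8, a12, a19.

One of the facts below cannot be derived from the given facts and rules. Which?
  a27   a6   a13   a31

a27

Round 1: R2 [IF a26 and a35 THEN a39]; R3 [IF a30 and a12 THEN a33]; R6 [IF a8 THEN a4]; R11 [IF a7 and a35 THEN a6]. New: a39, a33, a4, a6.
Round 2: R1 [IF a4 and a6 THEN a20]; R5 [IF a4 THEN a31]; R7 [IF a33 and a26 THEN a21]. New: a20, a31, a21.
Round 3: R9 [IF a9 and a21 THEN a2]; R10 [IF a21 and a20 THEN a28]. New: a2, a28.
Round 4: R4 [IF a28 THEN a13]. New: a13.
Round 5: R8 [IF a13 and a35 THEN a14]. New: a14.
Derived: a31 (round 2), a13 (round 4), a6 (round 1). a27 never appears in any round.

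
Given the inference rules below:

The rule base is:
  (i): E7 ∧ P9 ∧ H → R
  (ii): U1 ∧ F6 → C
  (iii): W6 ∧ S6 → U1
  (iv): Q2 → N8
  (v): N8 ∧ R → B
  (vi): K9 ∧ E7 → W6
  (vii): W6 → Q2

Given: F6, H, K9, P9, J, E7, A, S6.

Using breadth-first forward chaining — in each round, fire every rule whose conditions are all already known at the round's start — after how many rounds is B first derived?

4

Round 1: (i) [E7 ∧ P9 ∧ H → R]; (vi) [K9 ∧ E7 → W6]. Adds R, W6.
Round 2: (iii) [W6 ∧ S6 → U1]; (vii) [W6 → Q2]. Adds U1, Q2.
Round 3: (ii) [U1 ∧ F6 → C]; (iv) [Q2 → N8]. Adds C, N8.
Round 4: (v) [N8 ∧ R → B]. Adds B.
B first appears in round 4.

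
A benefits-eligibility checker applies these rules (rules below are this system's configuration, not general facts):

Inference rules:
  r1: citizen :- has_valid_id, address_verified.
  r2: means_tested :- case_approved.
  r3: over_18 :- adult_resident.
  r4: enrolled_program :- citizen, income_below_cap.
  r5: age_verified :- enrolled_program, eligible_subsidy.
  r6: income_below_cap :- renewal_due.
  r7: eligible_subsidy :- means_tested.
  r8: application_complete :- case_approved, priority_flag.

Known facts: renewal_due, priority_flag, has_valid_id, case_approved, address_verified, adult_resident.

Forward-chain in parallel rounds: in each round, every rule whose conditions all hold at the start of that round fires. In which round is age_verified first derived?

3

Round 1 fires r1, r2, r3, r6, r8, giving citizen, means_tested, over_18, income_below_cap, application_complete.
Round 2 fires r4, r7, giving enrolled_program, eligible_subsidy.
Round 3 fires r5, giving age_verified.
age_verified first appears in round 3.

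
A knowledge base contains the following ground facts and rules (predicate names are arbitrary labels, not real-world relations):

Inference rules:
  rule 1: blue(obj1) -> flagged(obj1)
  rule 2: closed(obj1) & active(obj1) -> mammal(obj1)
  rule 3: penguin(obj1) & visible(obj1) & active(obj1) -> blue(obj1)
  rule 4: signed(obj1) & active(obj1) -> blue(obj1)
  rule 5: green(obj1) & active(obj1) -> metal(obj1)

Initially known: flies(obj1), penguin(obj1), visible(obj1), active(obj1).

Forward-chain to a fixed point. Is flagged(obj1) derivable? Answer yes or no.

yes

Round 1: rule 3 [penguin(obj1) & visible(obj1) & active(obj1) -> blue(obj1)]. Adds blue(obj1).
Round 2: rule 1 [blue(obj1) -> flagged(obj1)]. Adds flagged(obj1).
flagged(obj1) appears in round 2, so it is derivable.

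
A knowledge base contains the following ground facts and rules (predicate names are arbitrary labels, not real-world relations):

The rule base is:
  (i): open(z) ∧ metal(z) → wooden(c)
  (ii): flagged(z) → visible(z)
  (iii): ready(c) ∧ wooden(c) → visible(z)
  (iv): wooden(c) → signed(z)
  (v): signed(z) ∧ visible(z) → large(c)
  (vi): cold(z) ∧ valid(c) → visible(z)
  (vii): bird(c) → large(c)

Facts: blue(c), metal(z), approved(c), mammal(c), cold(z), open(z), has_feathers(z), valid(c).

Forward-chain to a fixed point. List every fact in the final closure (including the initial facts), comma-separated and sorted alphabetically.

Round 1: (i) [open(z) ∧ metal(z) → wooden(c)]; (vi) [cold(z) ∧ valid(c) → visible(z)]. New: wooden(c), visible(z).
Round 2: (iv) [wooden(c) → signed(z)]. New: signed(z).
Round 3: (v) [signed(z) ∧ visible(z) → large(c)]. New: large(c).

approved(c), blue(c), cold(z), has_feathers(z), large(c), mammal(c), metal(z), open(z), signed(z), valid(c), visible(z), wooden(c)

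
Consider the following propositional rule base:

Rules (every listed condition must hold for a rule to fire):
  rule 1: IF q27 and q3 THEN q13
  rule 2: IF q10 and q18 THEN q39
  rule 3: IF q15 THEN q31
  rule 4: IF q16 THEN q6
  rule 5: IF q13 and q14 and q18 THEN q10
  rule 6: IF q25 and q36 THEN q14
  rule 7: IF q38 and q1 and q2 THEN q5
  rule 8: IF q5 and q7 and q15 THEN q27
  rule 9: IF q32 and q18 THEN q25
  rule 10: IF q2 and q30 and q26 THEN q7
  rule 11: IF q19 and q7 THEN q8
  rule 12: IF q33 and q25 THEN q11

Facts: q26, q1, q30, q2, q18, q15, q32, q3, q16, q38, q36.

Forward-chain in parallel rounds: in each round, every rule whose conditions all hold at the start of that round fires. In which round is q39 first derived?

Round 1 — rule 3, rule 4, rule 7, rule 9, rule 10, derive q31, q6, q5, q25, q7.
Round 2 — rule 6, rule 8, derive q14, q27.
Round 3 — rule 1, derive q13.
Round 4 — rule 5, derive q10.
Round 5 — rule 2, derive q39.
q39 first appears in round 5.

5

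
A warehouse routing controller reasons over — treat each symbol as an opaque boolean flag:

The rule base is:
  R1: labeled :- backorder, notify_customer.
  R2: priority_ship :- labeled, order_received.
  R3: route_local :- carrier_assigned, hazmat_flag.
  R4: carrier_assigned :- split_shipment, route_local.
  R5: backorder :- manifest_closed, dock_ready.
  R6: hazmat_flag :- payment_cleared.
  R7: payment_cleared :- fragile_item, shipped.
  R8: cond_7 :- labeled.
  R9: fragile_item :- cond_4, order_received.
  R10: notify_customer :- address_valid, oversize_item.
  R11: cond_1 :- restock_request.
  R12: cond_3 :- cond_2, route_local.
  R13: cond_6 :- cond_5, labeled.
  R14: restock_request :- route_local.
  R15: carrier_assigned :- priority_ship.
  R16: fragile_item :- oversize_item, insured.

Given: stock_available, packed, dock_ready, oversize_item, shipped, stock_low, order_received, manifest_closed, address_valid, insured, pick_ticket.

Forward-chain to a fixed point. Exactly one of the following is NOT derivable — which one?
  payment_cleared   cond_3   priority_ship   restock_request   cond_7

Round 1 — R5, R10, R16, derive backorder, notify_customer, fragile_item.
Round 2 — R1, R7, derive labeled, payment_cleared.
Round 3 — R2, R6, R8, derive priority_ship, hazmat_flag, cond_7.
Round 4 — R15, derive carrier_assigned.
Round 5 — R3, derive route_local.
Round 6 — R14, derive restock_request.
Round 7 — R11, derive cond_1.
Derived: priority_ship (round 3), restock_request (round 6), payment_cleared (round 2), cond_7 (round 3). cond_3 never appears in any round.

cond_3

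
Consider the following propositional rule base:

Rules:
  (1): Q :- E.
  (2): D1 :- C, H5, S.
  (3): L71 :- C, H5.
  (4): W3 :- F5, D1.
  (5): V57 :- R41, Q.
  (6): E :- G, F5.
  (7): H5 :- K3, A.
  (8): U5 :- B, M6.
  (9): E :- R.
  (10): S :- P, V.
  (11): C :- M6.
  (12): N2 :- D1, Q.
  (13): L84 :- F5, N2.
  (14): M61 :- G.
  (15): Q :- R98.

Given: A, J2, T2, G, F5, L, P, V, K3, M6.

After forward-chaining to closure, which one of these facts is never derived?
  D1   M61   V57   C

Round 1 — (6), (7), (10), (11), (14), derive E, H5, S, C, M61.
Round 2 — (1), (2), (3), derive Q, D1, L71.
Round 3 — (4), (12), derive W3, N2.
Round 4 — (13), derive L84.
Derived: M61 (round 1), C (round 1), D1 (round 2). V57 never appears in any round.

V57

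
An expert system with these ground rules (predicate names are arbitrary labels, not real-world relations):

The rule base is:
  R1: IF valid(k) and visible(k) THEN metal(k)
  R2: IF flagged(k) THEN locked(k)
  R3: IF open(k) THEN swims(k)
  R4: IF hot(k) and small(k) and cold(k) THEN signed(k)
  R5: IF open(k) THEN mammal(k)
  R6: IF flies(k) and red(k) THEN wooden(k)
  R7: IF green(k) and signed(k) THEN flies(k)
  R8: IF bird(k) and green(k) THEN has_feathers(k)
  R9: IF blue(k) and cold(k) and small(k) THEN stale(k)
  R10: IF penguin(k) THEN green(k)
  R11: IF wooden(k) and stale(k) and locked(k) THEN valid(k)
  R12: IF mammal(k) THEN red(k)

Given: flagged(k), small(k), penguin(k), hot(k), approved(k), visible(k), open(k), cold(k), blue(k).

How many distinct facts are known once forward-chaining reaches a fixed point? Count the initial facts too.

20

Round 1 fires R2, R3, R4, R5, R9, R10, giving locked(k), swims(k), signed(k), mammal(k), stale(k), green(k).
Round 2 fires R7, R12, giving flies(k), red(k).
Round 3 fires R6, giving wooden(k).
Round 4 fires R11, giving valid(k).
Round 5 fires R1, giving metal(k).
Closure: {approved(k), blue(k), cold(k), flagged(k), flies(k), green(k), hot(k), locked(k), mammal(k), metal(k), open(k), penguin(k), red(k), signed(k), small(k), stale(k), swims(k), valid(k), visible(k), wooden(k)} — 20 facts.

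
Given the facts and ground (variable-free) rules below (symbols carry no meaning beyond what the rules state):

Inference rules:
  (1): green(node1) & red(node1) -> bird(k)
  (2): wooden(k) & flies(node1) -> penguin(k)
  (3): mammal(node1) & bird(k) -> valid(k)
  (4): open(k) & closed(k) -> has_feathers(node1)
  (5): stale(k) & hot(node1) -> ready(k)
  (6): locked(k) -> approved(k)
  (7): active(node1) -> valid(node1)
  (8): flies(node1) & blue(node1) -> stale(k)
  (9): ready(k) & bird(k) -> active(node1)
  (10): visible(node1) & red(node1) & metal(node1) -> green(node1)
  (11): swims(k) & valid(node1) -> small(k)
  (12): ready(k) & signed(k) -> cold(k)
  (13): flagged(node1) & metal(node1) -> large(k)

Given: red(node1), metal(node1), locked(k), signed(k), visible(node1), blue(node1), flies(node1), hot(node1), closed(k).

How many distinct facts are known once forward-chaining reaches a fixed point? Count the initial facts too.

Round 1: (6) [locked(k) -> approved(k)]; (8) [flies(node1) & blue(node1) -> stale(k)]; (10) [visible(node1) & red(node1) & metal(node1) -> green(node1)]. New: approved(k), stale(k), green(node1).
Round 2: (1) [green(node1) & red(node1) -> bird(k)]; (5) [stale(k) & hot(node1) -> ready(k)]. New: bird(k), ready(k).
Round 3: (9) [ready(k) & bird(k) -> active(node1)]; (12) [ready(k) & signed(k) -> cold(k)]. New: active(node1), cold(k).
Round 4: (7) [active(node1) -> valid(node1)]. New: valid(node1).
Closure: {active(node1), approved(k), bird(k), blue(node1), closed(k), cold(k), flies(node1), green(node1), hot(node1), locked(k), metal(node1), ready(k), red(node1), signed(k), stale(k), valid(node1), visible(node1)} — 17 facts.

17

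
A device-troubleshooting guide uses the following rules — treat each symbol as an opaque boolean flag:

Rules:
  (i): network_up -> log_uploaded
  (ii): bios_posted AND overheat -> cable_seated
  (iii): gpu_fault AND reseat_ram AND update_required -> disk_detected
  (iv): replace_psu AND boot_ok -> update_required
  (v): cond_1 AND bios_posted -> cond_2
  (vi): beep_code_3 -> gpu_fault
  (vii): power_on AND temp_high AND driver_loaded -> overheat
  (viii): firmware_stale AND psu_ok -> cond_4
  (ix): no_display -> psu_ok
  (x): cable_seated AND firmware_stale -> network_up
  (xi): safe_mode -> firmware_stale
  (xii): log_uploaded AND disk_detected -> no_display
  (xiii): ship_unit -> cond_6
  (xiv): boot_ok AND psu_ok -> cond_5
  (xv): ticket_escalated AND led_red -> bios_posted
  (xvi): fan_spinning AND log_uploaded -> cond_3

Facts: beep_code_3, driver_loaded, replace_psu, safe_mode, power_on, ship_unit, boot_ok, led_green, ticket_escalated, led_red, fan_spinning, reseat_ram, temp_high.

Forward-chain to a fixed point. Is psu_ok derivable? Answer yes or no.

yes

[1] (iv) [replace_psu AND boot_ok -> update_required]; (vi) [beep_code_3 -> gpu_fault]; (vii) [power_on AND temp_high AND driver_loaded -> overheat]; (xi) [safe_mode -> firmware_stale]; (xiii) [ship_unit -> cond_6]; (xv) [ticket_escalated AND led_red -> bios_posted]. ⇒ new: update_required, gpu_fault, overheat, firmware_stale, cond_6, bios_posted.
[2] (ii) [bios_posted AND overheat -> cable_seated]; (iii) [gpu_fault AND reseat_ram AND update_required -> disk_detected]. ⇒ new: cable_seated, disk_detected.
[3] (x) [cable_seated AND firmware_stale -> network_up]. ⇒ new: network_up.
[4] (i) [network_up -> log_uploaded]. ⇒ new: log_uploaded.
[5] (xii) [log_uploaded AND disk_detected -> no_display]; (xvi) [fan_spinning AND log_uploaded -> cond_3]. ⇒ new: no_display, cond_3.
[6] (ix) [no_display -> psu_ok]. ⇒ new: psu_ok.
[7] (viii) [firmware_stale AND psu_ok -> cond_4]; (xiv) [boot_ok AND psu_ok -> cond_5]. ⇒ new: cond_4, cond_5.
psu_ok appears in round 6, so it is derivable.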